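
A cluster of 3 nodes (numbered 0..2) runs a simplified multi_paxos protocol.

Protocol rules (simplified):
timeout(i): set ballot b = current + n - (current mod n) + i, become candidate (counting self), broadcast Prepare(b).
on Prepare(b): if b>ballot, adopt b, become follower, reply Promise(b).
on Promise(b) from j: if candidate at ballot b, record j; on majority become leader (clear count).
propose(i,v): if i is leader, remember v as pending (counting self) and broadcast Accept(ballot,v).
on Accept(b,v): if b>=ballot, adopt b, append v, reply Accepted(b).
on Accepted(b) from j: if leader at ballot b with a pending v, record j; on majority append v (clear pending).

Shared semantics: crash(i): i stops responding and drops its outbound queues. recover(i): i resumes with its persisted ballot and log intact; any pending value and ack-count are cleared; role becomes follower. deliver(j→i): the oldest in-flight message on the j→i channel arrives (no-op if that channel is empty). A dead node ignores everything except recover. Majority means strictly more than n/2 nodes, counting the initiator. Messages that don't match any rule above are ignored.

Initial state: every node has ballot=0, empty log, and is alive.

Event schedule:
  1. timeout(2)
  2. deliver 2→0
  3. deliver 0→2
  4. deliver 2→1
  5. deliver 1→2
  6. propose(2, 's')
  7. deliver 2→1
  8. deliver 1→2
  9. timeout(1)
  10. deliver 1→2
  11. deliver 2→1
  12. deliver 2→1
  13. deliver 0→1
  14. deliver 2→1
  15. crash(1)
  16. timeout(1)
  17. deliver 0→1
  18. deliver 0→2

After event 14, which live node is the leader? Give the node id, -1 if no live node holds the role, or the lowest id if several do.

1. timeout(2):  <2:cand b5 ->
2. deliver 2→0:  <0:foll b5 ->
3. deliver 0→2:  <2:lead b5 ->
4. deliver 2→1:  <1:foll b5 ->
5. deliver 1→2:  nop
6. propose(2,'s'):  nop
7. deliver 2→1:  <1:foll b5 s>
8. deliver 1→2:  <2:lead b5 s>
9. timeout(1):  <1:cand b7 s>
10. deliver 1→2:  <2:foll b7 s>
11. deliver 2→1:  <1:lead b7 s>
12. deliver 2→1:  nop
13. deliver 0→1:  nop
14. deliver 2→1:  nop

1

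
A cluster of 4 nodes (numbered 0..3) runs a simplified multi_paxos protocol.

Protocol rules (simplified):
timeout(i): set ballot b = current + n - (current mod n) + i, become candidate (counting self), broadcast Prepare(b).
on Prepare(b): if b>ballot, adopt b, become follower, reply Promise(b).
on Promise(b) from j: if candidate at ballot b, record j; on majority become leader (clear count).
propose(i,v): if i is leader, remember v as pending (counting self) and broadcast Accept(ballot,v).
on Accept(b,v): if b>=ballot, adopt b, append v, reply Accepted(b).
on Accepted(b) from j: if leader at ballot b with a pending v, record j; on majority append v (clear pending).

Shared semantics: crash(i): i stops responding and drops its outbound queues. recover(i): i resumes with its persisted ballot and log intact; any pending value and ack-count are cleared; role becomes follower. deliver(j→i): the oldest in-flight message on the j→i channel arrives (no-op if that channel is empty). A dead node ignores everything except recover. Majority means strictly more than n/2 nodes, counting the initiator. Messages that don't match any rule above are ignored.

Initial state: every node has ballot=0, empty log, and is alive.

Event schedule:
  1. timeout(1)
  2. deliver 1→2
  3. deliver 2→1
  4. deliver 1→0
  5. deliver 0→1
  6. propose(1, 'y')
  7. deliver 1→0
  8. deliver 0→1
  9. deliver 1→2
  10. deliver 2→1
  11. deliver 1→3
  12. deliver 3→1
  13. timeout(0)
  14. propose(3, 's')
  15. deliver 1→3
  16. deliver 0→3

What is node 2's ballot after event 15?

5

1. timeout(1):  <1:cand b5 ->
2. deliver 1→2:  <2:foll b5 ->
3. deliver 2→1:  nop
4. deliver 1→0:  <0:foll b5 ->
5. deliver 0→1:  <1:lead b5 ->
6. propose(1,'y'):  nop
7. deliver 1→0:  <0:foll b5 y>
8. deliver 0→1:  nop
9. deliver 1→2:  <2:foll b5 y>
10. deliver 2→1:  <1:lead b5 y>
11. deliver 1→3:  <3:foll b5 ->
12. deliver 3→1:  nop
13. timeout(0):  <0:cand b8 y>
14. propose(3,'s'):  nop
15. deliver 1→3:  <3:foll b5 y>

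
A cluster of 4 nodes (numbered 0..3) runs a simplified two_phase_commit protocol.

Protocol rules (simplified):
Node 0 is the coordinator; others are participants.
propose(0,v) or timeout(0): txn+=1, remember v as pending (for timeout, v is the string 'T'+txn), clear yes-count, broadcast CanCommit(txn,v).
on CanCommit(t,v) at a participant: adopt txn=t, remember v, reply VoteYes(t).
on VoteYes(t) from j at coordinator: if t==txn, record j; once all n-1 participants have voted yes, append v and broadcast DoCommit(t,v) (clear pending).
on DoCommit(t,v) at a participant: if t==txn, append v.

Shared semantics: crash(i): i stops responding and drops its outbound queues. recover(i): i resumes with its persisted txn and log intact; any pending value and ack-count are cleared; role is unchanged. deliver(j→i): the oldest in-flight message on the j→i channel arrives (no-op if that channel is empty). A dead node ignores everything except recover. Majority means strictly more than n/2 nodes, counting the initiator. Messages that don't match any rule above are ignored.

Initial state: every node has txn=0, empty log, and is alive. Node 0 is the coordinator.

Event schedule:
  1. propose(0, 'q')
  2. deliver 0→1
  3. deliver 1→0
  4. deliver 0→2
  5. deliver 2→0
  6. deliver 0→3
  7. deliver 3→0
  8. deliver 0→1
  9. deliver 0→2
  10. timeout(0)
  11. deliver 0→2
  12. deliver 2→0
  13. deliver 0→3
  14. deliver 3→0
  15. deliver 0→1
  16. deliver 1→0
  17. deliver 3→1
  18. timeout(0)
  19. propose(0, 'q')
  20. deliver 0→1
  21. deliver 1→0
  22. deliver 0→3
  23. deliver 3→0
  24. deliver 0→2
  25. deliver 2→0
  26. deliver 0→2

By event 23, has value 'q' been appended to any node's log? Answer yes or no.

step 1 propose(0,'q'): 0={coor,t=1,log=-}
step 2 deliver 0→1: 1={part,t=1,log=-}
step 3 deliver 1→0: —
step 4 deliver 0→2: 2={part,t=1,log=-}
step 5 deliver 2→0: —
step 6 deliver 0→3: 3={part,t=1,log=-}
step 7 deliver 3→0: 0={coor,t=1,log=q}
step 8 deliver 0→1: 1={part,t=1,log=q}
step 9 deliver 0→2: 2={part,t=1,log=q}
step 10 timeout(0): 0={coor,t=2,log=q}
step 11 deliver 0→2: 2={part,t=2,log=q}
step 12 deliver 2→0: —
step 13 deliver 0→3: 3={part,t=1,log=q}
step 14 deliver 3→0: —
step 15 deliver 0→1: 1={part,t=2,log=q}
step 16 deliver 1→0: —
step 17 deliver 3→1: —
step 18 timeout(0): 0={coor,t=3,log=q}
step 19 propose(0,'q'): 0={coor,t=4,log=q}
step 20 deliver 0→1: 1={part,t=3,log=q}
step 21 deliver 1→0: —
step 22 deliver 0→3: 3={part,t=2,log=q}
step 23 deliver 3→0: —

yes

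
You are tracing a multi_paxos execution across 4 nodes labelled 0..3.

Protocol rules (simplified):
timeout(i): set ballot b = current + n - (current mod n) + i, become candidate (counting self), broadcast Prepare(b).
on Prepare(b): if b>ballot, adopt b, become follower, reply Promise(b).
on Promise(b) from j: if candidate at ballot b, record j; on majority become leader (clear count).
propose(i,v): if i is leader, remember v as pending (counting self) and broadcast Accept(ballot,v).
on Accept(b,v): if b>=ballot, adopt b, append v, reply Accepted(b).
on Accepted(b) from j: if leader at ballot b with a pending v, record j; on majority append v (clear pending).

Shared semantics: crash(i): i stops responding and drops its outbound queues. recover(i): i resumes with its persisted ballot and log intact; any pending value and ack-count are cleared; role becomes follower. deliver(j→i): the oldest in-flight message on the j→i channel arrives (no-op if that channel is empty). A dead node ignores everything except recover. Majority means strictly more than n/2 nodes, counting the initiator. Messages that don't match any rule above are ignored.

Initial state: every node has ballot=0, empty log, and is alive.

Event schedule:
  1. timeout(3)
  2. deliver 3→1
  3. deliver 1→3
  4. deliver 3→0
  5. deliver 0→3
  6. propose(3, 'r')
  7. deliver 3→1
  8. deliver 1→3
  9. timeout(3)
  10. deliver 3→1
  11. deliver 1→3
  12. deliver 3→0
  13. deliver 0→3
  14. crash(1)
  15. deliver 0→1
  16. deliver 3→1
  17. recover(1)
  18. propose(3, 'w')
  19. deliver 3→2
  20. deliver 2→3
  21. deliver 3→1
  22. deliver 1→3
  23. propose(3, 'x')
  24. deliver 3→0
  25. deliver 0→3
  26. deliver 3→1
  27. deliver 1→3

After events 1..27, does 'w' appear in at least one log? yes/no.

no

after 1 — timeout(3): n3:cand/b7/[-]
after 2 — deliver 3→1: n1:foll/b7/[-]
after 3 — deliver 1→3: ·
after 4 — deliver 3→0: n0:foll/b7/[-]
after 5 — deliver 0→3: n3:lead/b7/[-]
after 6 — propose(3,'r'): ·
after 7 — deliver 3→1: n1:foll/b7/[r]
after 8 — deliver 1→3: ·
after 9 — timeout(3): n3:cand/b11/[-]
after 10 — deliver 3→1: n1:foll/b11/[r]
after 11 — deliver 1→3: ·
after 12 — deliver 3→0: n0:foll/b7/[r]
after 13 — deliver 0→3: ·
after 14 — crash(1): n1:✗foll/b11/[r]
after 15 — deliver 0→1: ·
after 16 — deliver 3→1: ·
after 17 — recover(1): n1:foll/b11/[r]
after 18 — propose(3,'w'): ·
after 19 — deliver 3→2: n2:foll/b7/[-]
after 20 — deliver 2→3: ·
after 21 — deliver 3→1: ·
after 22 — deliver 1→3: ·
after 23 — propose(3,'x'): ·
after 24 — deliver 3→0: n0:foll/b11/[r]
after 25 — deliver 0→3: n3:lead/b11/[-]
after 26 — deliver 3→1: ·
after 27 — deliver 1→3: ·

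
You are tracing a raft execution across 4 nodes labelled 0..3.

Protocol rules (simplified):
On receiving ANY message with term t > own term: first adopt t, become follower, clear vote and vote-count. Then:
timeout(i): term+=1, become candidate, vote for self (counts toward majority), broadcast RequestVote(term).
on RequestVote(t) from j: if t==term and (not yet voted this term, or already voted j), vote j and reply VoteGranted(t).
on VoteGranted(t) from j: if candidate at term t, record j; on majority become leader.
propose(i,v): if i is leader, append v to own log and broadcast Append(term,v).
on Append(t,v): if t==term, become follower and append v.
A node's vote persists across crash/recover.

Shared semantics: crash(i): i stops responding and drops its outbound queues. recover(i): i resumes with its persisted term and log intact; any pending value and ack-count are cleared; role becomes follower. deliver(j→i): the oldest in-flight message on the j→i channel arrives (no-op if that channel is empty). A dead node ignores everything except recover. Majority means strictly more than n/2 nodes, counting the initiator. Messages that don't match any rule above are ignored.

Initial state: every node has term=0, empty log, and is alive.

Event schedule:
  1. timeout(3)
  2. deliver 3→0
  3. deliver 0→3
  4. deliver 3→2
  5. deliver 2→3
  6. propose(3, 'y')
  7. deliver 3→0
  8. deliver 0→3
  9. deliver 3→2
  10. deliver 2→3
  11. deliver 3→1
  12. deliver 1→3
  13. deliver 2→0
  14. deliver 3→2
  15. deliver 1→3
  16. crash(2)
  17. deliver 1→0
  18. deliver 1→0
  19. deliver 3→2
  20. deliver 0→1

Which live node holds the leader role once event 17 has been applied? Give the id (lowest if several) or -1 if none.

3

[1] timeout(3) → N3(cand t1 [-])
[2] deliver 3→0 → N0(foll t1 [-])
[3] deliver 0→3 → ∅
[4] deliver 3→2 → N2(foll t1 [-])
[5] deliver 2→3 → N3(lead t1 [-])
[6] propose(3,'y') → N3(lead t1 [y])
[7] deliver 3→0 → N0(foll t1 [y])
[8] deliver 0→3 → ∅
[9] deliver 3→2 → N2(foll t1 [y])
[10] deliver 2→3 → ∅
[11] deliver 3→1 → N1(foll t1 [-])
[12] deliver 1→3 → ∅
[13] deliver 2→0 → ∅
[14] deliver 3→2 → ∅
[15] deliver 1→3 → ∅
[16] crash(2) → N2(✗foll t1 [y])
[17] deliver 1→0 → ∅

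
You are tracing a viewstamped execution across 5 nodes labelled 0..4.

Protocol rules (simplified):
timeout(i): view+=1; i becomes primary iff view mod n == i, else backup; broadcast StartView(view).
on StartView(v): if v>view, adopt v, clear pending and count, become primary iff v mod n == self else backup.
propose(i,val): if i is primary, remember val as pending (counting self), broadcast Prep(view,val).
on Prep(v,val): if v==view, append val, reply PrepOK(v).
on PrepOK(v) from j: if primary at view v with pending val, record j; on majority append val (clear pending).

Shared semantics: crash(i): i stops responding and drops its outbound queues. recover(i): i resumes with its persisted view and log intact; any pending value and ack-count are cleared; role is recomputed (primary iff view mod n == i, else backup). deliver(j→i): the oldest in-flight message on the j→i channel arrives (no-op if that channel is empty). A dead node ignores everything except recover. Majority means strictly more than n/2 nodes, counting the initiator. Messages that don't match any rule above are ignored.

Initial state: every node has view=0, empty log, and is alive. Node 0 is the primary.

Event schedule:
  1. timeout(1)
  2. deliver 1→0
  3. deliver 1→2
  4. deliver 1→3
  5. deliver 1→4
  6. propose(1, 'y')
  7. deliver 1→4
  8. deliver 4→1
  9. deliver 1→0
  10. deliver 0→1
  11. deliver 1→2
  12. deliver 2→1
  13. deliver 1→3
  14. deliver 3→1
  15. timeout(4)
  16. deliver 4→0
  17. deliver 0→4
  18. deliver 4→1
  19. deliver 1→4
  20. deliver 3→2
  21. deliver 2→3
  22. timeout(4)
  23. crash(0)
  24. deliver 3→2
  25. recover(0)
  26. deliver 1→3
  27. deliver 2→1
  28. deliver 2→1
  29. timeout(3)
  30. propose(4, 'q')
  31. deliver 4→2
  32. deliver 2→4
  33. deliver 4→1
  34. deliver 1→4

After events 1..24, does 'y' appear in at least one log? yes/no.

step 1 timeout(1): 1={prim,v=1,log=-}
step 2 deliver 1→0: 0={back,v=1,log=-}
step 3 deliver 1→2: 2={back,v=1,log=-}
step 4 deliver 1→3: 3={back,v=1,log=-}
step 5 deliver 1→4: 4={back,v=1,log=-}
step 6 propose(1,'y'): —
step 7 deliver 1→4: 4={back,v=1,log=y}
step 8 deliver 4→1: —
step 9 deliver 1→0: 0={back,v=1,log=y}
step 10 deliver 0→1: 1={prim,v=1,log=y}
step 11 deliver 1→2: 2={back,v=1,log=y}
step 12 deliver 2→1: —
step 13 deliver 1→3: 3={back,v=1,log=y}
step 14 deliver 3→1: —
step 15 timeout(4): 4={back,v=2,log=y}
step 16 deliver 4→0: 0={back,v=2,log=y}
step 17 deliver 0→4: —
step 18 deliver 4→1: 1={back,v=2,log=y}
step 19 deliver 1→4: —
step 20 deliver 3→2: —
step 21 deliver 2→3: —
step 22 timeout(4): 4={back,v=3,log=y}
step 23 crash(0): 0={✗back,v=2,log=y}
step 24 deliver 3→2: —

yes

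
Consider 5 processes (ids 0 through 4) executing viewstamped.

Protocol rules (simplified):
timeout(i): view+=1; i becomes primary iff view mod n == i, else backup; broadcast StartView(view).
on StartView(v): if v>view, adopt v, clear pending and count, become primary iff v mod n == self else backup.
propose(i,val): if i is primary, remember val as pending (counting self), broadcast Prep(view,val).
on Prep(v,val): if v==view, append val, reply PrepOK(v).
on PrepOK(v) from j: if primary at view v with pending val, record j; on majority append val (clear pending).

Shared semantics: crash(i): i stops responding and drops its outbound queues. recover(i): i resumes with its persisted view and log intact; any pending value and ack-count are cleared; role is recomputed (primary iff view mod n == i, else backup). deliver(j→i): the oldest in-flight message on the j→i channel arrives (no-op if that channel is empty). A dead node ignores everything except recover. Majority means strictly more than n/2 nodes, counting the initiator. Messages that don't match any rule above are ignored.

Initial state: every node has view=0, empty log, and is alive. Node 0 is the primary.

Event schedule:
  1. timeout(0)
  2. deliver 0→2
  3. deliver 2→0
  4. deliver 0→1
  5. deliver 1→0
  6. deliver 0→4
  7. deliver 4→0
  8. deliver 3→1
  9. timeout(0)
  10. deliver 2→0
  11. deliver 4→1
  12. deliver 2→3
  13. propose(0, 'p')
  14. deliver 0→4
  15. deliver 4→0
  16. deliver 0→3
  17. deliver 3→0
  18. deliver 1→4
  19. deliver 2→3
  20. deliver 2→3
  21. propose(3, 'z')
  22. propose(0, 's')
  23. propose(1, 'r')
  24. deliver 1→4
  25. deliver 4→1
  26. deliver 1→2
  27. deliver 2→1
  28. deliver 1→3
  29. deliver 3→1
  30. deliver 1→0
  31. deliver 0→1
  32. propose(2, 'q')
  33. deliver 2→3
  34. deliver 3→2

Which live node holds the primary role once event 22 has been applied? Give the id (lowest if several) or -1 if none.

e1 timeout(0): 0[back,v=1,-]
e2 deliver 0→2: 2[back,v=1,-]
e3 deliver 2→0: ·
e4 deliver 0→1: 1[prim,v=1,-]
e5 deliver 1→0: ·
e6 deliver 0→4: 4[back,v=1,-]
e7 deliver 4→0: ·
e8 deliver 3→1: ·
e9 timeout(0): 0[back,v=2,-]
e10 deliver 2→0: ·
e11 deliver 4→1: ·
e12 deliver 2→3: ·
e13 propose(0,'p'): ·
e14 deliver 0→4: 4[back,v=2,-]
e15 deliver 4→0: ·
e16 deliver 0→3: 3[back,v=1,-]
e17 deliver 3→0: ·
e18 deliver 1→4: ·
e19 deliver 2→3: ·
e20 deliver 2→3: ·
e21 propose(3,'z'): ·
e22 propose(0,'s'): ·

1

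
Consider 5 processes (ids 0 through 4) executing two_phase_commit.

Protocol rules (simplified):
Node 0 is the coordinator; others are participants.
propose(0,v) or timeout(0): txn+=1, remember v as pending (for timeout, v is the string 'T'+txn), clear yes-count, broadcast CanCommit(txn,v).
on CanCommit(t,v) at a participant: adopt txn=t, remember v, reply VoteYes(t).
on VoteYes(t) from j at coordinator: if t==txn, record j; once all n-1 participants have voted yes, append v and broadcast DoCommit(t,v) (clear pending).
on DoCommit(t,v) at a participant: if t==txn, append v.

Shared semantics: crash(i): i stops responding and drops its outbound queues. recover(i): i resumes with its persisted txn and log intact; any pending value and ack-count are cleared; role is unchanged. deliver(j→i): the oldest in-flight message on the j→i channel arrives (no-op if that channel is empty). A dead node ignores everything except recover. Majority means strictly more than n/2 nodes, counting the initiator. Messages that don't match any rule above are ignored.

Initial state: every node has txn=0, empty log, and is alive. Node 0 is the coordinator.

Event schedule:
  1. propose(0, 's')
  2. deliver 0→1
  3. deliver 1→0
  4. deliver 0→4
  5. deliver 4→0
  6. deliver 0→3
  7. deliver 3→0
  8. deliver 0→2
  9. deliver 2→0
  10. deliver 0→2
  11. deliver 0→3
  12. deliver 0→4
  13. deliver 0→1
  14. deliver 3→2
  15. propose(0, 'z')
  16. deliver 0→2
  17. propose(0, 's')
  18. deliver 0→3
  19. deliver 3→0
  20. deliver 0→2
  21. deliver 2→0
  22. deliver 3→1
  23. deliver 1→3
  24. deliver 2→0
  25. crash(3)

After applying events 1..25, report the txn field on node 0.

3

1. propose(0,'s'):  <0:coor t1 ->
2. deliver 0→1:  <1:part t1 ->
3. deliver 1→0:  nop
4. deliver 0→4:  <4:part t1 ->
5. deliver 4→0:  nop
6. deliver 0→3:  <3:part t1 ->
7. deliver 3→0:  nop
8. deliver 0→2:  <2:part t1 ->
9. deliver 2→0:  <0:coor t1 s>
10. deliver 0→2:  <2:part t1 s>
11. deliver 0→3:  <3:part t1 s>
12. deliver 0→4:  <4:part t1 s>
13. deliver 0→1:  <1:part t1 s>
14. deliver 3→2:  nop
15. propose(0,'z'):  <0:coor t2 s>
16. deliver 0→2:  <2:part t2 s>
17. propose(0,'s'):  <0:coor t3 s>
18. deliver 0→3:  <3:part t2 s>
19. deliver 3→0:  nop
20. deliver 0→2:  <2:part t3 s>
21. deliver 2→0:  nop
22. deliver 3→1:  nop
23. deliver 1→3:  nop
24. deliver 2→0:  nop
25. crash(3):  <3:✗part t2 s>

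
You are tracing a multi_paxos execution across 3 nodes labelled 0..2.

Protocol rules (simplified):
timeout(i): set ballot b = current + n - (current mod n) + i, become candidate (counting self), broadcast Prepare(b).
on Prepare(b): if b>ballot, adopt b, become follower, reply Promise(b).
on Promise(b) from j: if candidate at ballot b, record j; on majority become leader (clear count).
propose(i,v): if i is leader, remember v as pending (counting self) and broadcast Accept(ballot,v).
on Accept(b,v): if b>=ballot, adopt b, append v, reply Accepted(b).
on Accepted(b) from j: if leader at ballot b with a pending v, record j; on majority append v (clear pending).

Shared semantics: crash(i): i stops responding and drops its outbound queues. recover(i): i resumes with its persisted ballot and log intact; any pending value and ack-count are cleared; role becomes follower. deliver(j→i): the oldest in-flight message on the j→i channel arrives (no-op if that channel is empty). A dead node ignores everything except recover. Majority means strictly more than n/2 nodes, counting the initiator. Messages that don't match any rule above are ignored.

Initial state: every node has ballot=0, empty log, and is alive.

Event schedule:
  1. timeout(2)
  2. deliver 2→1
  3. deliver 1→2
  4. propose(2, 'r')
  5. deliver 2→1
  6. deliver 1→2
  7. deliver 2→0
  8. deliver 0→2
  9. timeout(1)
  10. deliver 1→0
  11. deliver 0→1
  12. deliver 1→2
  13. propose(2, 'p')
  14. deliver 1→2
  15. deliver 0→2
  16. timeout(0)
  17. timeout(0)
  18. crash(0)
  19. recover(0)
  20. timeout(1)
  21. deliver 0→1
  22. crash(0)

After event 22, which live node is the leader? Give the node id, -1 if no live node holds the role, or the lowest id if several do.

1. timeout(2):  <2:cand b5 ->
2. deliver 2→1:  <1:foll b5 ->
3. deliver 1→2:  <2:lead b5 ->
4. propose(2,'r'):  nop
5. deliver 2→1:  <1:foll b5 r>
6. deliver 1→2:  <2:lead b5 r>
7. deliver 2→0:  <0:foll b5 ->
8. deliver 0→2:  nop
9. timeout(1):  <1:cand b7 r>
10. deliver 1→0:  <0:foll b7 ->
11. deliver 0→1:  <1:lead b7 r>
12. deliver 1→2:  <2:foll b7 r>
13. propose(2,'p'):  nop
14. deliver 1→2:  nop
15. deliver 0→2:  nop
16. timeout(0):  <0:cand b9 ->
17. timeout(0):  <0:cand b12 ->
18. crash(0):  <0:✗cand b12 ->
19. recover(0):  <0:foll b12 ->
20. timeout(1):  <1:cand b10 r>
21. deliver 0→1:  nop
22. crash(0):  <0:✗foll b12 ->

-1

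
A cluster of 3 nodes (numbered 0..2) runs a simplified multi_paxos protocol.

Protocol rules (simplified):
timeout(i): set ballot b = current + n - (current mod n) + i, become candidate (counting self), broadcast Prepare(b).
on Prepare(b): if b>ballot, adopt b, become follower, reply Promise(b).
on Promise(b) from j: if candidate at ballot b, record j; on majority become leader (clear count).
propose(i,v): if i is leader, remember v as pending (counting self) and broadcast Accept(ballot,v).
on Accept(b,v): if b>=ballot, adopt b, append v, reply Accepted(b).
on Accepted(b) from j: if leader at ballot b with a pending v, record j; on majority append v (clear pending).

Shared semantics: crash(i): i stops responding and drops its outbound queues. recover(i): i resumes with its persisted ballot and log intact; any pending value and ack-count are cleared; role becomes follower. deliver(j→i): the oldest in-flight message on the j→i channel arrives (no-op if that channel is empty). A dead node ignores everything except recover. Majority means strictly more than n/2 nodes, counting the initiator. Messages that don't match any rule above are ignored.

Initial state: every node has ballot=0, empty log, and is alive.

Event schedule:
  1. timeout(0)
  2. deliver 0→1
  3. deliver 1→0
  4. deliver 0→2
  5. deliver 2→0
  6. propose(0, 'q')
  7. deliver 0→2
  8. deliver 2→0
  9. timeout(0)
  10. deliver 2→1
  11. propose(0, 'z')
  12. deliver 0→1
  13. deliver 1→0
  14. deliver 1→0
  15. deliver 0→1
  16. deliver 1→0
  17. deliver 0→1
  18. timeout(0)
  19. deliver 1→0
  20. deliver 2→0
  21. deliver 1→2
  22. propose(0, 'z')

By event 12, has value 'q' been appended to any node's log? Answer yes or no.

after 1 — timeout(0): n0:cand/b3/[-]
after 2 — deliver 0→1: n1:foll/b3/[-]
after 3 — deliver 1→0: n0:lead/b3/[-]
after 4 — deliver 0→2: n2:foll/b3/[-]
after 5 — deliver 2→0: ·
after 6 — propose(0,'q'): ·
after 7 — deliver 0→2: n2:foll/b3/[q]
after 8 — deliver 2→0: n0:lead/b3/[q]
after 9 — timeout(0): n0:cand/b6/[q]
after 10 — deliver 2→1: ·
after 11 — propose(0,'z'): ·
after 12 — deliver 0→1: n1:foll/b3/[q]

yes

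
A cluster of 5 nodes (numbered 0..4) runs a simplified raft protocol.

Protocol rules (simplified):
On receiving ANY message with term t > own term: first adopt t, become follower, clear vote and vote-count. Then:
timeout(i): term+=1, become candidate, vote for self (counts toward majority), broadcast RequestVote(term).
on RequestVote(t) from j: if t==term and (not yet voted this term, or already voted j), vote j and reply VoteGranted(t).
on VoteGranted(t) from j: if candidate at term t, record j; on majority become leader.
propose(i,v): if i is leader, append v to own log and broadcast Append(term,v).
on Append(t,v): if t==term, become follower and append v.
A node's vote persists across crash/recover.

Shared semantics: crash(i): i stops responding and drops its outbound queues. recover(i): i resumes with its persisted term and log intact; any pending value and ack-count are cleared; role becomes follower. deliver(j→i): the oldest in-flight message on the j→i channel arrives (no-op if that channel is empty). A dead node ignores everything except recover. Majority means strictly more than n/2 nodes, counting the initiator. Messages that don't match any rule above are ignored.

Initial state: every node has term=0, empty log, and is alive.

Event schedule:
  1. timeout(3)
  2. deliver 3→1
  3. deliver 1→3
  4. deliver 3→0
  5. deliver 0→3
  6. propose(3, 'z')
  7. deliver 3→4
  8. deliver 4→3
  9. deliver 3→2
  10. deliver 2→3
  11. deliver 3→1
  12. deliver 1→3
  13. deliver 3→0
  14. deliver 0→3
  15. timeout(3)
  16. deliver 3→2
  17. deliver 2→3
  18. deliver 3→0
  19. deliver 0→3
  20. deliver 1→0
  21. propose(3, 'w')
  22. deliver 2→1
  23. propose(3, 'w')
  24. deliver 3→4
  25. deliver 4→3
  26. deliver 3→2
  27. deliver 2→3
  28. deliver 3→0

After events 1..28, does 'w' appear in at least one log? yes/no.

[1] timeout(3) → N3(cand t1 [-])
[2] deliver 3→1 → N1(foll t1 [-])
[3] deliver 1→3 → ∅
[4] deliver 3→0 → N0(foll t1 [-])
[5] deliver 0→3 → N3(lead t1 [-])
[6] propose(3,'z') → N3(lead t1 [z])
[7] deliver 3→4 → N4(foll t1 [-])
[8] deliver 4→3 → ∅
[9] deliver 3→2 → N2(foll t1 [-])
[10] deliver 2→3 → ∅
[11] deliver 3→1 → N1(foll t1 [z])
[12] deliver 1→3 → ∅
[13] deliver 3→0 → N0(foll t1 [z])
[14] deliver 0→3 → ∅
[15] timeout(3) → N3(cand t2 [z])
[16] deliver 3→2 → N2(foll t1 [z])
[17] deliver 2→3 → ∅
[18] deliver 3→0 → N0(foll t2 [z])
[19] deliver 0→3 → ∅
[20] deliver 1→0 → ∅
[21] propose(3,'w') → ∅
[22] deliver 2→1 → ∅
[23] propose(3,'w') → ∅
[24] deliver 3→4 → N4(foll t1 [z])
[25] deliver 4→3 → ∅
[26] deliver 3→2 → N2(foll t2 [z])
[27] deliver 2→3 → N3(lead t2 [z])
[28] deliver 3→0 → ∅

no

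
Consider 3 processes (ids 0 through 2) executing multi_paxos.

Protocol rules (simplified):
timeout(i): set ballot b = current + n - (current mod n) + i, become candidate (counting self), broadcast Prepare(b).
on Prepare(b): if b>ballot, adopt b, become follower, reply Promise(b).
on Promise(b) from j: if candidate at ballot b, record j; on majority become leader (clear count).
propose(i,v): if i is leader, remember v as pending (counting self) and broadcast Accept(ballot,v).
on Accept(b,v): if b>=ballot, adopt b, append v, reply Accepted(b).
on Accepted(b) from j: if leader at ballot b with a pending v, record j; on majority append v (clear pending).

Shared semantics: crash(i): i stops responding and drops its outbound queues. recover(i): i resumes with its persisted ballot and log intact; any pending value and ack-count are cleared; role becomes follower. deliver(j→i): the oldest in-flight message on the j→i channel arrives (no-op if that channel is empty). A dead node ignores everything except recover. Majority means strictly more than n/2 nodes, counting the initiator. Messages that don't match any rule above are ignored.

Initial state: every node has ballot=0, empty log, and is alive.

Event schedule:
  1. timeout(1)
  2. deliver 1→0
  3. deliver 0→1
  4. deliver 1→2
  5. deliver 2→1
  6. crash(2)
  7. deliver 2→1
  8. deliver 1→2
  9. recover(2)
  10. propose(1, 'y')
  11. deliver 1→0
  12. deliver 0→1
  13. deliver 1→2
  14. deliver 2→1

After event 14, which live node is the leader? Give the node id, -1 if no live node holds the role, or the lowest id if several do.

1

e1 timeout(1): 1[cand,b=4,-]
e2 deliver 1→0: 0[foll,b=4,-]
e3 deliver 0→1: 1[lead,b=4,-]
e4 deliver 1→2: 2[foll,b=4,-]
e5 deliver 2→1: ·
e6 crash(2): 2[✗foll,b=4,-]
e7 deliver 2→1: ·
e8 deliver 1→2: ·
e9 recover(2): 2[foll,b=4,-]
e10 propose(1,'y'): ·
e11 deliver 1→0: 0[foll,b=4,y]
e12 deliver 0→1: 1[lead,b=4,y]
e13 deliver 1→2: 2[foll,b=4,y]
e14 deliver 2→1: ·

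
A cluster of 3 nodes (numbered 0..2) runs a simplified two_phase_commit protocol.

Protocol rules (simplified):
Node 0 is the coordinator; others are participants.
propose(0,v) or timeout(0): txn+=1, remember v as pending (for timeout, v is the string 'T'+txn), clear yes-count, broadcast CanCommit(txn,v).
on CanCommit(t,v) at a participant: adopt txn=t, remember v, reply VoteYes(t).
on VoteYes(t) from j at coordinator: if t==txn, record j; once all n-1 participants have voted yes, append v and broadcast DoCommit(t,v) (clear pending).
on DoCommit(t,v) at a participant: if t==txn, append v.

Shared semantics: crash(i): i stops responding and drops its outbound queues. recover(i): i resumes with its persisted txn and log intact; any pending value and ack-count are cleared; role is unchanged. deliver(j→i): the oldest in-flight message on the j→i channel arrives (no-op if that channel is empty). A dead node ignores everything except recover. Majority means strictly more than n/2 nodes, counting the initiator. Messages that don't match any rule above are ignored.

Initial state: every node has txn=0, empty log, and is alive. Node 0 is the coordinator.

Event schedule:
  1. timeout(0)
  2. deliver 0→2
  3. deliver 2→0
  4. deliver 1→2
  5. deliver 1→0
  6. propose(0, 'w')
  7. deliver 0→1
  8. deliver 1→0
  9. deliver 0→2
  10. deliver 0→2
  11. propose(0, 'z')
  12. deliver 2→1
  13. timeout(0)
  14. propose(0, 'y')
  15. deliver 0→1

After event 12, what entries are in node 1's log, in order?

e1 timeout(0): 0[coor,t=1,-]
e2 deliver 0→2: 2[part,t=1,-]
e3 deliver 2→0: ·
e4 deliver 1→2: ·
e5 deliver 1→0: ·
e6 propose(0,'w'): 0[coor,t=2,-]
e7 deliver 0→1: 1[part,t=1,-]
e8 deliver 1→0: ·
e9 deliver 0→2: 2[part,t=2,-]
e10 deliver 0→2: ·
e11 propose(0,'z'): 0[coor,t=3,-]
e12 deliver 2→1: ·

empty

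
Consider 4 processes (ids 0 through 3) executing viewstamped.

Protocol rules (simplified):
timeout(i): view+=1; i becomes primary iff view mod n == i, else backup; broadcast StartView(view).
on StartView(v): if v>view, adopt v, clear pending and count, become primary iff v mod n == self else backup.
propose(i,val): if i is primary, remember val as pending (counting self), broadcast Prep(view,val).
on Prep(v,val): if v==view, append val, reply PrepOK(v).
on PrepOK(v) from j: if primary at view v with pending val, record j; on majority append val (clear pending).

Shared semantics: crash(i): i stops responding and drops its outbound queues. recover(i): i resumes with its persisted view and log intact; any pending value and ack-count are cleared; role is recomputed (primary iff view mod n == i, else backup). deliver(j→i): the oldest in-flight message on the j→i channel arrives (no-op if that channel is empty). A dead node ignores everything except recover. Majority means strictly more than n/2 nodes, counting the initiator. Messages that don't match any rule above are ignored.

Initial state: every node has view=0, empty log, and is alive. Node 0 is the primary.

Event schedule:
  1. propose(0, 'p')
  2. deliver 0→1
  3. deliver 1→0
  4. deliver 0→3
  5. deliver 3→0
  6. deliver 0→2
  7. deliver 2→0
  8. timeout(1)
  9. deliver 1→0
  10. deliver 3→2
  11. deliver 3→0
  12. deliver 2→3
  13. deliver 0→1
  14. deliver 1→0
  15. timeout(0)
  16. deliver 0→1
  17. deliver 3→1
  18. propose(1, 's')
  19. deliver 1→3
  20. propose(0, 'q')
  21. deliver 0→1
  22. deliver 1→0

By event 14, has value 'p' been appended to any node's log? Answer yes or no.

e1 propose(0,'p'): ·
e2 deliver 0→1: 1[back,v=0,p]
e3 deliver 1→0: ·
e4 deliver 0→3: 3[back,v=0,p]
e5 deliver 3→0: 0[prim,v=0,p]
e6 deliver 0→2: 2[back,v=0,p]
e7 deliver 2→0: ·
e8 timeout(1): 1[prim,v=1,p]
e9 deliver 1→0: 0[back,v=1,p]
e10 deliver 3→2: ·
e11 deliver 3→0: ·
e12 deliver 2→3: ·
e13 deliver 0→1: ·
e14 deliver 1→0: ·

yes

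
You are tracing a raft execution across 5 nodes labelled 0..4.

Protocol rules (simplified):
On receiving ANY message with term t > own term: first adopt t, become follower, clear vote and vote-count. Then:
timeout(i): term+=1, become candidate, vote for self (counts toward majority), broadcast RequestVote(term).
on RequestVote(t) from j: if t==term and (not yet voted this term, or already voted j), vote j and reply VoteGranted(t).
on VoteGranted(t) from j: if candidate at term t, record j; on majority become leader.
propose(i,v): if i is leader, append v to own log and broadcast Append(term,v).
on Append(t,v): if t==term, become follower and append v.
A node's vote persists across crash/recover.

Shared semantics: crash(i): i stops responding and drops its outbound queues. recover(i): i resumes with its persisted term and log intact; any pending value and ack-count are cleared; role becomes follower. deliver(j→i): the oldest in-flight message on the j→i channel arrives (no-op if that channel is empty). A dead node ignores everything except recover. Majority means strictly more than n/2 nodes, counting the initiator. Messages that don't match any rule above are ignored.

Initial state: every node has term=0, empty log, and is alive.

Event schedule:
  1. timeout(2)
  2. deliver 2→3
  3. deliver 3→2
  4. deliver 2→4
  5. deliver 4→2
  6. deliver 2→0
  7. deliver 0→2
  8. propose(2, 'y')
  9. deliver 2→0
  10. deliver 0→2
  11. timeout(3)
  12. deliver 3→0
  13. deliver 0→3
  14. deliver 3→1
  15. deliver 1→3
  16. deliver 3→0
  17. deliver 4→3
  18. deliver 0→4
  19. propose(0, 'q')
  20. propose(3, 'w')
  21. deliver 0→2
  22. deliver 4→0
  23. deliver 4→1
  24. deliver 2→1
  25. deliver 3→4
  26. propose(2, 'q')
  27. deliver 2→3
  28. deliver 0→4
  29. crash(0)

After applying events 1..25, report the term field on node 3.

2

e1 timeout(2): 2[cand,t=1,-]
e2 deliver 2→3: 3[foll,t=1,-]
e3 deliver 3→2: ·
e4 deliver 2→4: 4[foll,t=1,-]
e5 deliver 4→2: 2[lead,t=1,-]
e6 deliver 2→0: 0[foll,t=1,-]
e7 deliver 0→2: ·
e8 propose(2,'y'): 2[lead,t=1,y]
e9 deliver 2→0: 0[foll,t=1,y]
e10 deliver 0→2: ·
e11 timeout(3): 3[cand,t=2,-]
e12 deliver 3→0: 0[foll,t=2,y]
e13 deliver 0→3: ·
e14 deliver 3→1: 1[foll,t=2,-]
e15 deliver 1→3: 3[lead,t=2,-]
e16 deliver 3→0: ·
e17 deliver 4→3: ·
e18 deliver 0→4: ·
e19 propose(0,'q'): ·
e20 propose(3,'w'): 3[lead,t=2,w]
e21 deliver 0→2: ·
e22 deliver 4→0: ·
e23 deliver 4→1: ·
e24 deliver 2→1: ·
e25 deliver 3→4: 4[foll,t=2,-]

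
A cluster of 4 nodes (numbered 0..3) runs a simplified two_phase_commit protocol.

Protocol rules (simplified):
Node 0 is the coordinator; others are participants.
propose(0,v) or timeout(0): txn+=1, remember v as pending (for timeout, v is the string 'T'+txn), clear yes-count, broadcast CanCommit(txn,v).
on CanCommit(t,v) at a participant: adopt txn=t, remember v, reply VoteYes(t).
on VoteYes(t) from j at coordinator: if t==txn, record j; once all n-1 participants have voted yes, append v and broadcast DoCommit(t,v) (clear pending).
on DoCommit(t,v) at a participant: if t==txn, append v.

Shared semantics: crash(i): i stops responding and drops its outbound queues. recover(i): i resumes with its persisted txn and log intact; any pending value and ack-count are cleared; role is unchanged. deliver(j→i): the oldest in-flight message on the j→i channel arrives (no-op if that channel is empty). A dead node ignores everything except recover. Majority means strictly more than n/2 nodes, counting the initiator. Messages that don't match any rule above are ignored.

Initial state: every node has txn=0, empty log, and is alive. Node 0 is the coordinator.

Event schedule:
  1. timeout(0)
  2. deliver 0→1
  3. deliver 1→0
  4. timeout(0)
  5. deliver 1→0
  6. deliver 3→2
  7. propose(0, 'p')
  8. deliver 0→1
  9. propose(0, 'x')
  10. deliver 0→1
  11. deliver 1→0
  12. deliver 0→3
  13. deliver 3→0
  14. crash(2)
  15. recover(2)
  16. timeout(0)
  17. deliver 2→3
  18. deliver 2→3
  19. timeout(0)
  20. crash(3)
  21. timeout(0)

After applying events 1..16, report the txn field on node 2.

1. timeout(0):  <0:coor t1 ->
2. deliver 0→1:  <1:part t1 ->
3. deliver 1→0:  nop
4. timeout(0):  <0:coor t2 ->
5. deliver 1→0:  nop
6. deliver 3→2:  nop
7. propose(0,'p'):  <0:coor t3 ->
8. deliver 0→1:  <1:part t2 ->
9. propose(0,'x'):  <0:coor t4 ->
10. deliver 0→1:  <1:part t3 ->
11. deliver 1→0:  nop
12. deliver 0→3:  <3:part t1 ->
13. deliver 3→0:  nop
14. crash(2):  <2:✗part t0 ->
15. recover(2):  <2:part t0 ->
16. timeout(0):  <0:coor t5 ->

0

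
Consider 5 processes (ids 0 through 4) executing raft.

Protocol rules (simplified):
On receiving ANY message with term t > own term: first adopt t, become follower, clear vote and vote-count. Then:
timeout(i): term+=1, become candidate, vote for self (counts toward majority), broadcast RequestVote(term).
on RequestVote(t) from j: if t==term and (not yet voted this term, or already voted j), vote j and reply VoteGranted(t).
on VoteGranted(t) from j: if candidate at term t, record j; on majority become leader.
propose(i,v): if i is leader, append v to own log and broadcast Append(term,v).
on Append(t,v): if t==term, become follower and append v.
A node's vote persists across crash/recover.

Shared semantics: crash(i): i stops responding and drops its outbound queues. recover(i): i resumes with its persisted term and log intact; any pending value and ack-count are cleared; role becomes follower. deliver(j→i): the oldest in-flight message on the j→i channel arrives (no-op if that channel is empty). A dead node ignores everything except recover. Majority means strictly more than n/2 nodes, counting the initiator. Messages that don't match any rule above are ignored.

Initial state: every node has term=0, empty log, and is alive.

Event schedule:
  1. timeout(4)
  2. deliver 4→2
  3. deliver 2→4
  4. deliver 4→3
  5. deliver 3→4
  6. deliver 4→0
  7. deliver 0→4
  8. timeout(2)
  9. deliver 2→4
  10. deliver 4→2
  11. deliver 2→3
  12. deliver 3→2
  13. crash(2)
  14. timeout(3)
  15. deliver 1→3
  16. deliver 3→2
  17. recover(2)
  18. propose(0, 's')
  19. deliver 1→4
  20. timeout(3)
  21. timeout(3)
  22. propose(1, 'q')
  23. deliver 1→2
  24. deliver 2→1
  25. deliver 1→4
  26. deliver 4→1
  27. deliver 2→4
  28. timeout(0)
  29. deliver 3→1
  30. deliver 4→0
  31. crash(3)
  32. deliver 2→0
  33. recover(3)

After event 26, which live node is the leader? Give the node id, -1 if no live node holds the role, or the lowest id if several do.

[1] timeout(4) → N4(cand t1 [-])
[2] deliver 4→2 → N2(foll t1 [-])
[3] deliver 2→4 → ∅
[4] deliver 4→3 → N3(foll t1 [-])
[5] deliver 3→4 → N4(lead t1 [-])
[6] deliver 4→0 → N0(foll t1 [-])
[7] deliver 0→4 → ∅
[8] timeout(2) → N2(cand t2 [-])
[9] deliver 2→4 → N4(foll t2 [-])
[10] deliver 4→2 → ∅
[11] deliver 2→3 → N3(foll t2 [-])
[12] deliver 3→2 → N2(lead t2 [-])
[13] crash(2) → N2(✗lead t2 [-])
[14] timeout(3) → N3(cand t3 [-])
[15] deliver 1→3 → ∅
[16] deliver 3→2 → ∅
[17] recover(2) → N2(foll t2 [-])
[18] propose(0,'s') → ∅
[19] deliver 1→4 → ∅
[20] timeout(3) → N3(cand t4 [-])
[21] timeout(3) → N3(cand t5 [-])
[22] propose(1,'q') → ∅
[23] deliver 1→2 → ∅
[24] deliver 2→1 → ∅
[25] deliver 1→4 → ∅
[26] deliver 4→1 → N1(foll t1 [-])

-1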